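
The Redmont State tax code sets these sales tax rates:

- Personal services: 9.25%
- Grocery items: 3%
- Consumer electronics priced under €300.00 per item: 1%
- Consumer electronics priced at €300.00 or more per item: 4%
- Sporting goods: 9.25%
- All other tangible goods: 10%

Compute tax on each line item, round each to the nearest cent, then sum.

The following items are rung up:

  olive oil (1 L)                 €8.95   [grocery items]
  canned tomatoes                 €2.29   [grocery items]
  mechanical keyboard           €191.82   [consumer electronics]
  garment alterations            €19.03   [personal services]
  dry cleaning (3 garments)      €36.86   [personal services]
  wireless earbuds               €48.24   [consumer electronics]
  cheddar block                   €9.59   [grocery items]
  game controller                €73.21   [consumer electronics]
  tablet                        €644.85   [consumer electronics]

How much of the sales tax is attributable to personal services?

Garment alterations €19.03: personal services → 9.25% → €1.76
Dry cleaning (3 garments) €36.86: personal services → 9.25% → €3.41
Tax on personal services = €1.76 + €3.41 = €5.17

€5.17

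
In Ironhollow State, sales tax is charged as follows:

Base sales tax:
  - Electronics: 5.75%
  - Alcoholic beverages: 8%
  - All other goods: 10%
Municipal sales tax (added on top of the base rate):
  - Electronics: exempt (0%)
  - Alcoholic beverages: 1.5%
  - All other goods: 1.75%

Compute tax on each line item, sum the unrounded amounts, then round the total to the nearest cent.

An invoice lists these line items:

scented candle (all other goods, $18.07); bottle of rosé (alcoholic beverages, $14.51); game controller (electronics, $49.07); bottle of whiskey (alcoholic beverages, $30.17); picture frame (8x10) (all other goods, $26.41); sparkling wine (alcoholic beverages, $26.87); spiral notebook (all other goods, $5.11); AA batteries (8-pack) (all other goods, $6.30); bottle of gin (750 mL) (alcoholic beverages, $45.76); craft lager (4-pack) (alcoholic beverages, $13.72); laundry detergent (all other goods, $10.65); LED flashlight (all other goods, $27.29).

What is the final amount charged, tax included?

Scented candle $18.07: all other goods → 10% + 1.75% municipal = 11.75% → $2.123225
Bottle of rosé $14.51: alcoholic beverages → 8% + 1.5% municipal = 9.5% → $1.37845
Game controller $49.07: electronics → 5.75% + 0% municipal = 5.75% → $2.821525
Bottle of whiskey $30.17: alcoholic beverages → 8% + 1.5% municipal = 9.5% → $2.86615
Picture frame (8x10) $26.41: all other goods → 10% + 1.75% municipal = 11.75% → $3.103175
Sparkling wine $26.87: alcoholic beverages → 8% + 1.5% municipal = 9.5% → $2.55265
Spiral notebook $5.11: all other goods → 10% + 1.75% municipal = 11.75% → $0.600425
AA batteries (8-pack) $6.30: all other goods → 10% + 1.75% municipal = 11.75% → $0.74025
Bottle of gin (750 mL) $45.76: alcoholic beverages → 8% + 1.5% municipal = 9.5% → $4.3472
Craft lager (4-pack) $13.72: alcoholic beverages → 8% + 1.5% municipal = 9.5% → $1.3034
Laundry detergent $10.65: all other goods → 10% + 1.75% municipal = 11.75% → $1.251375
LED flashlight $27.29: all other goods → 10% + 1.75% municipal = 11.75% → $3.206575
Subtotal = $273.93; unrounded tax = $26.2944 → $26.29; total due = $300.22

$300.22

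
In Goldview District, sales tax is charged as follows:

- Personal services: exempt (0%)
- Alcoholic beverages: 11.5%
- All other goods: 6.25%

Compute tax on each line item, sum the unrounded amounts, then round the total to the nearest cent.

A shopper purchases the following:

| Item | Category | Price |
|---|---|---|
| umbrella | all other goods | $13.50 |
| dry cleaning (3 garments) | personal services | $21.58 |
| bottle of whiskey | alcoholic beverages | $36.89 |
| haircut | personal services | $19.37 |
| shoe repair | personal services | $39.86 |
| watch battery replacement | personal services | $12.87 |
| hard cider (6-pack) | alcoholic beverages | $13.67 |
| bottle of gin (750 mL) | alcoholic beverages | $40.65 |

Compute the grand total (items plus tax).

$209.72

Umbrella $13.50: all other goods → 6.25% → $0.84375
Dry cleaning (3 garments) $21.58: personal services → 0% → $0.00
Bottle of whiskey $36.89: alcoholic beverages → 11.5% → $4.24235
Haircut $19.37: personal services → 0% → $0.00
Shoe repair $39.86: personal services → 0% → $0.00
Watch battery replacement $12.87: personal services → 0% → $0.00
Hard cider (6-pack) $13.67: alcoholic beverages → 11.5% → $1.57205
Bottle of gin (750 mL) $40.65: alcoholic beverages → 11.5% → $4.67475
Subtotal = $198.39; unrounded tax = $11.3329 → $11.33; total due = $209.72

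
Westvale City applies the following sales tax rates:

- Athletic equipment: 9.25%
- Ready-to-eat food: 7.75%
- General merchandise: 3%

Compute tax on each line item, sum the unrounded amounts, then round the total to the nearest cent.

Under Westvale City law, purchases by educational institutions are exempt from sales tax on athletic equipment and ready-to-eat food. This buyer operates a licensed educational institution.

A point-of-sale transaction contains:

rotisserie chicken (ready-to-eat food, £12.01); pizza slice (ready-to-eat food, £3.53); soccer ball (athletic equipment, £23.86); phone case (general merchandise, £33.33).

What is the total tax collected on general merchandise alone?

£1.00

Phone case £33.33: general merchandise → 3% → £0.9999
Tax on general merchandise: unrounded sum = £0.9999 → £1.00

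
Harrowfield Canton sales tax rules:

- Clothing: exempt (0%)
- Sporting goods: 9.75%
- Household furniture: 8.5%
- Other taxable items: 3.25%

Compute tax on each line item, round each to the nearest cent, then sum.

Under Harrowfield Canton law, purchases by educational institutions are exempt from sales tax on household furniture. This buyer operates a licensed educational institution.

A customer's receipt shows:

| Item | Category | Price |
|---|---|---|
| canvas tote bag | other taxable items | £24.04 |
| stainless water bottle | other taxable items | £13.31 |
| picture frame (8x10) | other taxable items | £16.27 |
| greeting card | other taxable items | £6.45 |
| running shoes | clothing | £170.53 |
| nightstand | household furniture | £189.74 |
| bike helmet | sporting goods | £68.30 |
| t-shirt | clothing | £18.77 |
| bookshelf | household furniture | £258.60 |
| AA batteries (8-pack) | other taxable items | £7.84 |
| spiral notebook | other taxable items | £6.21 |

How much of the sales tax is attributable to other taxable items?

£2.40

Canvas tote bag £24.04: other taxable items → 3.25% → £0.78
Stainless water bottle £13.31: other taxable items → 3.25% → £0.43
Picture frame (8x10) £16.27: other taxable items → 3.25% → £0.53
Greeting card £6.45: other taxable items → 3.25% → £0.21
AA batteries (8-pack) £7.84: other taxable items → 3.25% → £0.25
Spiral notebook £6.21: other taxable items → 3.25% → £0.20
Tax on other taxable items = £0.78 + £0.43 + £0.53 + £0.21 + £0.25 + £0.20 = £2.40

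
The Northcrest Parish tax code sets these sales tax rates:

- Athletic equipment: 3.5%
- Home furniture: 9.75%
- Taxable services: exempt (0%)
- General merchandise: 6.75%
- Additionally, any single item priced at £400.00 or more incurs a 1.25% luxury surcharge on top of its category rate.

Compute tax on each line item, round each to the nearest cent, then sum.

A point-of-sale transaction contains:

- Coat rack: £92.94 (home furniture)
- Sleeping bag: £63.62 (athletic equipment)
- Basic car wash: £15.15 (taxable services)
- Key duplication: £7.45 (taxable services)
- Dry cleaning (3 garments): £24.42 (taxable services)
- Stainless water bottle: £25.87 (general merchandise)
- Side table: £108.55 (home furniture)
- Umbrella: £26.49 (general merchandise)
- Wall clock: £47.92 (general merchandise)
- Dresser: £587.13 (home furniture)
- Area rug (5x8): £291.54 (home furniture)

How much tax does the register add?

Coat rack £92.94: home furniture → 9.75% → £9.06
Sleeping bag £63.62: athletic equipment → 3.5% → £2.23
Basic car wash £15.15: taxable services → 0% → £0.00
Key duplication £7.45: taxable services → 0% → £0.00
Dry cleaning (3 garments) £24.42: taxable services → 0% → £0.00
Stainless water bottle £25.87: general merchandise → 6.75% → £1.75
Side table £108.55: home furniture → 9.75% → £10.58
Umbrella £26.49: general merchandise → 6.75% → £1.79
Wall clock £47.92: general merchandise → 6.75% → £3.23
Dresser £587.13: home furniture → 9.75% + 1.25% surcharge = 11% → £64.58
Area rug (5x8) £291.54: home furniture → 9.75% → £28.43
Total tax = £9.06 + £2.23 + £1.75 + £10.58 + £1.79 + £3.23 + £64.58 + £28.43 = £121.65

£121.65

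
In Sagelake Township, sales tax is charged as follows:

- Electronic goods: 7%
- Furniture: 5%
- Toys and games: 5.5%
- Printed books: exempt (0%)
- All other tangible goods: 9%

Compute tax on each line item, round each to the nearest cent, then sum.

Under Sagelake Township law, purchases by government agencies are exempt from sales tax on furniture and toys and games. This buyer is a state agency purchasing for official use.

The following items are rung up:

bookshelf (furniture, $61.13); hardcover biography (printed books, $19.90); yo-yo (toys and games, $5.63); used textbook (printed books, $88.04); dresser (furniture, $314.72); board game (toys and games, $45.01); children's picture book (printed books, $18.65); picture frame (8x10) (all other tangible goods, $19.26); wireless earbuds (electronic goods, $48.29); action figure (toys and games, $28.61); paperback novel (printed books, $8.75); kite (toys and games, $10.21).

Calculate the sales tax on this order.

Bookshelf $61.13: furniture, buyer-exempt → 0% → $0.00
Hardcover biography $19.90: printed books → 0% → $0.00
Yo-yo $5.63: toys and games, buyer-exempt → 0% → $0.00
Used textbook $88.04: printed books → 0% → $0.00
Dresser $314.72: furniture, buyer-exempt → 0% → $0.00
Board game $45.01: toys and games, buyer-exempt → 0% → $0.00
Children's picture book $18.65: printed books → 0% → $0.00
Picture frame (8x10) $19.26: all other tangible goods → 9% → $1.73
Wireless earbuds $48.29: electronic goods → 7% → $3.38
Action figure $28.61: toys and games, buyer-exempt → 0% → $0.00
Paperback novel $8.75: printed books → 0% → $0.00
Kite $10.21: toys and games, buyer-exempt → 0% → $0.00
Total tax = $1.73 + $3.38 = $5.11

$5.11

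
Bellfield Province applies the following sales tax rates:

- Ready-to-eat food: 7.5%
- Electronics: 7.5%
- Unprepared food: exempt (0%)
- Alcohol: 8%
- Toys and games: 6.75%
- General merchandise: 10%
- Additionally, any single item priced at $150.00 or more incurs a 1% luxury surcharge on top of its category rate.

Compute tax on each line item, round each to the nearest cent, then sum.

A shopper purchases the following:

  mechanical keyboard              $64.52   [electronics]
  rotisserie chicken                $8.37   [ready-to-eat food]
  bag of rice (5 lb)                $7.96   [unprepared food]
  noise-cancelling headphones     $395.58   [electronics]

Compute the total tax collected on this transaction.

$39.09

Mechanical keyboard $64.52: electronics → 7.5% → $4.84
Rotisserie chicken $8.37: ready-to-eat food → 7.5% → $0.63
Bag of rice (5 lb) $7.96: unprepared food → 0% → $0.00
Noise-cancelling headphones $395.58: electronics → 7.5% + 1% surcharge = 8.5% → $33.62
Total tax = $4.84 + $0.63 + $33.62 = $39.09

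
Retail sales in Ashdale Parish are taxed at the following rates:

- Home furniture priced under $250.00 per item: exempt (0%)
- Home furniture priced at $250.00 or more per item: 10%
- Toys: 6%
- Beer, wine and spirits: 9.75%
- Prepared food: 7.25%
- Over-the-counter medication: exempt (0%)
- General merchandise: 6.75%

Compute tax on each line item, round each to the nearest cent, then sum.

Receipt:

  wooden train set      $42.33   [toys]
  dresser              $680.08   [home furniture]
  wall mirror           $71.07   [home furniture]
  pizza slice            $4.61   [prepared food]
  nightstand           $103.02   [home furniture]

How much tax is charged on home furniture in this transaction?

$68.01

Dresser $680.08: home furniture, $250.00 or more → 10% → $68.01
Wall mirror $71.07: home furniture, under $250.00 → 0% → $0.00
Nightstand $103.02: home furniture, under $250.00 → 0% → $0.00
Tax on home furniture = $68.01 + $0.00 + $0.00 = $68.01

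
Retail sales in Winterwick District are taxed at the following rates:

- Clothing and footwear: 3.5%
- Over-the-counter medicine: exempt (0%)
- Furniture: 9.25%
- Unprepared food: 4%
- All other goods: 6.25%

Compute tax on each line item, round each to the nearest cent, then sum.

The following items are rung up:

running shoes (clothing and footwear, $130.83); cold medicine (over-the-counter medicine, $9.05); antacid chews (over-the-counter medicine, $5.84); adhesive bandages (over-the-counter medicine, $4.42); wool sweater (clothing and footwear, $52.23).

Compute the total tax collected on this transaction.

$6.41

Running shoes $130.83: clothing and footwear → 3.5% → $4.58
Cold medicine $9.05: over-the-counter medicine → 0% → $0.00
Antacid chews $5.84: over-the-counter medicine → 0% → $0.00
Adhesive bandages $4.42: over-the-counter medicine → 0% → $0.00
Wool sweater $52.23: clothing and footwear → 3.5% → $1.83
Total tax = $4.58 + $1.83 = $6.41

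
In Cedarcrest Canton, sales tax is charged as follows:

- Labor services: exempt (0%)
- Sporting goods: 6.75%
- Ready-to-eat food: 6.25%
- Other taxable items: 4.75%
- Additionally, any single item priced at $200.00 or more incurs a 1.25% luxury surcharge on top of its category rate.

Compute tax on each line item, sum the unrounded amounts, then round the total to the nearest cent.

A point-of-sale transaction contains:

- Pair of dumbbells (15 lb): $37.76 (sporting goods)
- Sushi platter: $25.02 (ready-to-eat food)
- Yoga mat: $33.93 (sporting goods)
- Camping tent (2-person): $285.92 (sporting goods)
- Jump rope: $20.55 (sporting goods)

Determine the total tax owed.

$30.66

Pair of dumbbells (15 lb) $37.76: sporting goods → 6.75% → $2.5488
Sushi platter $25.02: ready-to-eat food → 6.25% → $1.56375
Yoga mat $33.93: sporting goods → 6.75% → $2.290275
Camping tent (2-person) $285.92: sporting goods → 6.75% + 1.25% surcharge = 8% → $22.8736
Jump rope $20.55: sporting goods → 6.75% → $1.387125
Unrounded tax sum = $30.66355 → $30.66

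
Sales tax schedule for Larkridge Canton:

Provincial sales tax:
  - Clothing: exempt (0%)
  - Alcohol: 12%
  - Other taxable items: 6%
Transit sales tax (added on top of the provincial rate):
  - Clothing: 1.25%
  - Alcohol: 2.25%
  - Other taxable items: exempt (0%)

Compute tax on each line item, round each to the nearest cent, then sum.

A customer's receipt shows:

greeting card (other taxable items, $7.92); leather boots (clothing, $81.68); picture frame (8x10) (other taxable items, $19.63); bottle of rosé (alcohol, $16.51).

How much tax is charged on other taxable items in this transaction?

Greeting card $7.92: other taxable items → 6% + 0% transit = 6% → $0.48
Picture frame (8x10) $19.63: other taxable items → 6% + 0% transit = 6% → $1.18
Tax on other taxable items = $0.48 + $1.18 = $1.66

$1.66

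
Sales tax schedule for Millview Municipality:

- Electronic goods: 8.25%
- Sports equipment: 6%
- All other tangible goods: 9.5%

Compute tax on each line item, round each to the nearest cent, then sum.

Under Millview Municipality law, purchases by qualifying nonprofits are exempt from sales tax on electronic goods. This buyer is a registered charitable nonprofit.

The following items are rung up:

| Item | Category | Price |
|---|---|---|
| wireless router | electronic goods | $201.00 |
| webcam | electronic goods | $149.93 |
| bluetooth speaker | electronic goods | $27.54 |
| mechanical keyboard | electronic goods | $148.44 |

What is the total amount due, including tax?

Wireless router $201.00: electronic goods, buyer-exempt → 0% → $0.00
Webcam $149.93: electronic goods, buyer-exempt → 0% → $0.00
Bluetooth speaker $27.54: electronic goods, buyer-exempt → 0% → $0.00
Mechanical keyboard $148.44: electronic goods, buyer-exempt → 0% → $0.00
Subtotal = $526.91; tax = $0.00; total due = $526.91

$526.91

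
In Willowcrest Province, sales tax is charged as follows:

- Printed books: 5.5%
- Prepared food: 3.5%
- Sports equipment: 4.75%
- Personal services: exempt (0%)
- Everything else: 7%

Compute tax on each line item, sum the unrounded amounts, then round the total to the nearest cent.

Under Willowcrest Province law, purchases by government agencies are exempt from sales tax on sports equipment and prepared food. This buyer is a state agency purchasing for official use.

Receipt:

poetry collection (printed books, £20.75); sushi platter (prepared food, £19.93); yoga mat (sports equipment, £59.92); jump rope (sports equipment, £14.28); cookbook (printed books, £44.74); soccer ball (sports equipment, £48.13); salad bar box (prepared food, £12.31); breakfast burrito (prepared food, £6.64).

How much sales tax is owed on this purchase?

£3.60

Poetry collection £20.75: printed books → 5.5% → £1.14125
Sushi platter £19.93: prepared food, buyer-exempt → 0% → £0.00
Yoga mat £59.92: sports equipment, buyer-exempt → 0% → £0.00
Jump rope £14.28: sports equipment, buyer-exempt → 0% → £0.00
Cookbook £44.74: printed books → 5.5% → £2.4607
Soccer ball £48.13: sports equipment, buyer-exempt → 0% → £0.00
Salad bar box £12.31: prepared food, buyer-exempt → 0% → £0.00
Breakfast burrito £6.64: prepared food, buyer-exempt → 0% → £0.00
Unrounded tax sum = £3.60195 → £3.60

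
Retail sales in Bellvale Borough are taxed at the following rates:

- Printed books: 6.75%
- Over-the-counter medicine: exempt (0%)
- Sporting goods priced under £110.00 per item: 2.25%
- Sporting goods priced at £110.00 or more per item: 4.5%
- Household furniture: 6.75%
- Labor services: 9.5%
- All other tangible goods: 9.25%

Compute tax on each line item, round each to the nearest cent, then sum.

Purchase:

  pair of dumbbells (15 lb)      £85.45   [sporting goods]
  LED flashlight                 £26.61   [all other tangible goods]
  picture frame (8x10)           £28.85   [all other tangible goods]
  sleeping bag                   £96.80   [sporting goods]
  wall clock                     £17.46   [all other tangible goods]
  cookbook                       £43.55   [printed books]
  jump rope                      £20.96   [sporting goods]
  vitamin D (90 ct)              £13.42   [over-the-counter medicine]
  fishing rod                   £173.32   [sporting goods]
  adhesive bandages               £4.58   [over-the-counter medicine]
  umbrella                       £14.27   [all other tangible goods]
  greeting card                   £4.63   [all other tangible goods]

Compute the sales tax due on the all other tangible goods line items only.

LED flashlight £26.61: all other tangible goods → 9.25% → £2.46
Picture frame (8x10) £28.85: all other tangible goods → 9.25% → £2.67
Wall clock £17.46: all other tangible goods → 9.25% → £1.62
Umbrella £14.27: all other tangible goods → 9.25% → £1.32
Greeting card £4.63: all other tangible goods → 9.25% → £0.43
Tax on all other tangible goods = £2.46 + £2.67 + £1.62 + £1.32 + £0.43 = £8.50

£8.50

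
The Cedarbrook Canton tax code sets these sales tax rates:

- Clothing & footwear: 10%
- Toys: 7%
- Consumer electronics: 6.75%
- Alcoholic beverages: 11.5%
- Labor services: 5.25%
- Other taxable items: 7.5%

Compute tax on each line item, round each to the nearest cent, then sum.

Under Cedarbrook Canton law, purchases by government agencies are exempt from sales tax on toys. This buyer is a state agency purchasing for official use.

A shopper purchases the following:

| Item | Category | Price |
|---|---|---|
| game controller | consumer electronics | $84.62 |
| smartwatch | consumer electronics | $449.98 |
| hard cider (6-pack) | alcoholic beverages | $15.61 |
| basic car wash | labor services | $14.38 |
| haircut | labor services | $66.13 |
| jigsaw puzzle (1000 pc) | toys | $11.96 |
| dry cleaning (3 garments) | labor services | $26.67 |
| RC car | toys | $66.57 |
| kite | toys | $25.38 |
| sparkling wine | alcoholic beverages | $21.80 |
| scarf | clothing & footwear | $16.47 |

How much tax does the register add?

$47.66

Game controller $84.62: consumer electronics → 6.75% → $5.71
Smartwatch $449.98: consumer electronics → 6.75% → $30.37
Hard cider (6-pack) $15.61: alcoholic beverages → 11.5% → $1.80
Basic car wash $14.38: labor services → 5.25% → $0.75
Haircut $66.13: labor services → 5.25% → $3.47
Jigsaw puzzle (1000 pc) $11.96: toys, buyer-exempt → 0% → $0.00
Dry cleaning (3 garments) $26.67: labor services → 5.25% → $1.40
RC car $66.57: toys, buyer-exempt → 0% → $0.00
Kite $25.38: toys, buyer-exempt → 0% → $0.00
Sparkling wine $21.80: alcoholic beverages → 11.5% → $2.51
Scarf $16.47: clothing & footwear → 10% → $1.65
Total tax = $5.71 + $30.37 + $1.80 + $0.75 + $3.47 + $1.40 + $2.51 + $1.65 = $47.66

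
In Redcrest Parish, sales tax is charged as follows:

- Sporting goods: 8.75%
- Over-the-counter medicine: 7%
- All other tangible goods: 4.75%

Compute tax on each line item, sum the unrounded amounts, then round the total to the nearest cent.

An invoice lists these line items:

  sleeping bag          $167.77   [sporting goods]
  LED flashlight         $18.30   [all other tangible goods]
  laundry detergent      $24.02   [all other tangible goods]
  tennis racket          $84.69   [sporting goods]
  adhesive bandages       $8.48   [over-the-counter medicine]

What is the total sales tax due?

$24.69

Sleeping bag $167.77: sporting goods → 8.75% → $14.679875
LED flashlight $18.30: all other tangible goods → 4.75% → $0.86925
Laundry detergent $24.02: all other tangible goods → 4.75% → $1.14095
Tennis racket $84.69: sporting goods → 8.75% → $7.410375
Adhesive bandages $8.48: over-the-counter medicine → 7% → $0.5936
Unrounded tax sum = $24.69405 → $24.69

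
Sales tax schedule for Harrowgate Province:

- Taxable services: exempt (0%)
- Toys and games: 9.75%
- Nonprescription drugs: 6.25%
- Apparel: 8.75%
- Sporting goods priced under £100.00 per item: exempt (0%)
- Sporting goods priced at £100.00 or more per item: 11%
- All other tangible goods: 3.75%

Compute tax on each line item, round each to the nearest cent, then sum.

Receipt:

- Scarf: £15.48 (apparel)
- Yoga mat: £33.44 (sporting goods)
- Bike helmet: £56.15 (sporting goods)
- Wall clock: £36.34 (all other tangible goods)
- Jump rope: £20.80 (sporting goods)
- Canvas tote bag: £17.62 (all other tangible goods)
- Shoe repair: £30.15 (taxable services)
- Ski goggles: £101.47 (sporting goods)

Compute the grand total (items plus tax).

£325.98

Scarf £15.48: apparel → 8.75% → £1.35
Yoga mat £33.44: sporting goods, under £100.00 → 0% → £0.00
Bike helmet £56.15: sporting goods, under £100.00 → 0% → £0.00
Wall clock £36.34: all other tangible goods → 3.75% → £1.36
Jump rope £20.80: sporting goods, under £100.00 → 0% → £0.00
Canvas tote bag £17.62: all other tangible goods → 3.75% → £0.66
Shoe repair £30.15: taxable services → 0% → £0.00
Ski goggles £101.47: sporting goods, £100.00 or more → 11% → £11.16
Subtotal = £311.45; tax = £14.53; total due = £325.98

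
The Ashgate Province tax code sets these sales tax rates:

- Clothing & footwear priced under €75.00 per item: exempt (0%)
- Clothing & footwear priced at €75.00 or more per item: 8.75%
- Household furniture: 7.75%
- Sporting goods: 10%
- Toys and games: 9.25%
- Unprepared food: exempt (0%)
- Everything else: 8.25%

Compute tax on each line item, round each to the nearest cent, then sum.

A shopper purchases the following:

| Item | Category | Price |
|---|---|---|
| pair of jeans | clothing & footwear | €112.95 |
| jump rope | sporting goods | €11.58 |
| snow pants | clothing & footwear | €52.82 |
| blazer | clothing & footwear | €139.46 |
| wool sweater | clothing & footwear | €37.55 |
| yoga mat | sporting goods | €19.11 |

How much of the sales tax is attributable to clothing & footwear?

Pair of jeans €112.95: clothing & footwear, €75.00 or more → 8.75% → €9.88
Snow pants €52.82: clothing & footwear, under €75.00 → 0% → €0.00
Blazer €139.46: clothing & footwear, €75.00 or more → 8.75% → €12.20
Wool sweater €37.55: clothing & footwear, under €75.00 → 0% → €0.00
Tax on clothing & footwear = €9.88 + €0.00 + €12.20 + €0.00 = €22.08

€22.08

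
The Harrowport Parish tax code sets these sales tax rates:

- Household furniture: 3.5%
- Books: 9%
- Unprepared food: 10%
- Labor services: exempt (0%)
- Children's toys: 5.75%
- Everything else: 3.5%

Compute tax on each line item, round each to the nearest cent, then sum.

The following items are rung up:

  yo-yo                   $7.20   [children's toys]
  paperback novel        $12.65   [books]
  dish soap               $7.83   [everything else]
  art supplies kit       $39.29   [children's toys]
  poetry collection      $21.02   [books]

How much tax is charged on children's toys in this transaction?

Yo-yo $7.20: children's toys → 5.75% → $0.41
Art supplies kit $39.29: children's toys → 5.75% → $2.26
Tax on children's toys = $0.41 + $2.26 = $2.67

$2.67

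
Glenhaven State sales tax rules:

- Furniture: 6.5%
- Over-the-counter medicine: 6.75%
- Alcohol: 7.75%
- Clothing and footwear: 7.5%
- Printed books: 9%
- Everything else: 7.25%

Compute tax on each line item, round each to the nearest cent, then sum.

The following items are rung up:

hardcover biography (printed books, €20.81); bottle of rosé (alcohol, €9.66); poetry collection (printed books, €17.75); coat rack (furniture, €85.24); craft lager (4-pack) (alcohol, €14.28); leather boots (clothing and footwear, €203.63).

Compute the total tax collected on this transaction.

€26.14

Hardcover biography €20.81: printed books → 9% → €1.87
Bottle of rosé €9.66: alcohol → 7.75% → €0.75
Poetry collection €17.75: printed books → 9% → €1.60
Coat rack €85.24: furniture → 6.5% → €5.54
Craft lager (4-pack) €14.28: alcohol → 7.75% → €1.11
Leather boots €203.63: clothing and footwear → 7.5% → €15.27
Total tax = €1.87 + €0.75 + €1.60 + €5.54 + €1.11 + €15.27 = €26.14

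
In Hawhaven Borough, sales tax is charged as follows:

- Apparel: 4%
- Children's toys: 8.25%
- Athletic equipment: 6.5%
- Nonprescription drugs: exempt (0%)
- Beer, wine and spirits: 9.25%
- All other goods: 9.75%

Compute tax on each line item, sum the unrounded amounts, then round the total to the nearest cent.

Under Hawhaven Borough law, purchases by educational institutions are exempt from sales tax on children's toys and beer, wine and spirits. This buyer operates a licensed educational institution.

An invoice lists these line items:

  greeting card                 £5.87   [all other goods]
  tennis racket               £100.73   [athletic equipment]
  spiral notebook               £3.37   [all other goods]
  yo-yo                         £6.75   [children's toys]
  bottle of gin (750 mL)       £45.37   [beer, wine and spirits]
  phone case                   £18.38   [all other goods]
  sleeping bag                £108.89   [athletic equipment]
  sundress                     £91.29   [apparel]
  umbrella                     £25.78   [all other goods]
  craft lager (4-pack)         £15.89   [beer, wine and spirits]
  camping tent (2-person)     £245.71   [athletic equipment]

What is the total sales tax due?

£38.45

Greeting card £5.87: all other goods → 9.75% → £0.572325
Tennis racket £100.73: athletic equipment → 6.5% → £6.54745
Spiral notebook £3.37: all other goods → 9.75% → £0.328575
Yo-yo £6.75: children's toys, buyer-exempt → 0% → £0.00
Bottle of gin (750 mL) £45.37: beer, wine and spirits, buyer-exempt → 0% → £0.00
Phone case £18.38: all other goods → 9.75% → £1.79205
Sleeping bag £108.89: athletic equipment → 6.5% → £7.07785
Sundress £91.29: apparel → 4% → £3.6516
Umbrella £25.78: all other goods → 9.75% → £2.51355
Craft lager (4-pack) £15.89: beer, wine and spirits, buyer-exempt → 0% → £0.00
Camping tent (2-person) £245.71: athletic equipment → 6.5% → £15.97115
Unrounded tax sum = £38.45455 → £38.45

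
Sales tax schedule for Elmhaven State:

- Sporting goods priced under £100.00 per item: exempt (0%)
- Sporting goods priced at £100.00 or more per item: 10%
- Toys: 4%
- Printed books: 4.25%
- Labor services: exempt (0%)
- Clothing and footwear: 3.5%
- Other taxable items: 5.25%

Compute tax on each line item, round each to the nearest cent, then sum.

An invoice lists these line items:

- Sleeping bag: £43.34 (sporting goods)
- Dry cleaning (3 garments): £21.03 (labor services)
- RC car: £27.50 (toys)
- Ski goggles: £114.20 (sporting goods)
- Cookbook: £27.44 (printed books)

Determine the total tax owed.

£13.69

Sleeping bag £43.34: sporting goods, under £100.00 → 0% → £0.00
Dry cleaning (3 garments) £21.03: labor services → 0% → £0.00
RC car £27.50: toys → 4% → £1.10
Ski goggles £114.20: sporting goods, £100.00 or more → 10% → £11.42
Cookbook £27.44: printed books → 4.25% → £1.17
Total tax = £1.10 + £11.42 + £1.17 = £13.69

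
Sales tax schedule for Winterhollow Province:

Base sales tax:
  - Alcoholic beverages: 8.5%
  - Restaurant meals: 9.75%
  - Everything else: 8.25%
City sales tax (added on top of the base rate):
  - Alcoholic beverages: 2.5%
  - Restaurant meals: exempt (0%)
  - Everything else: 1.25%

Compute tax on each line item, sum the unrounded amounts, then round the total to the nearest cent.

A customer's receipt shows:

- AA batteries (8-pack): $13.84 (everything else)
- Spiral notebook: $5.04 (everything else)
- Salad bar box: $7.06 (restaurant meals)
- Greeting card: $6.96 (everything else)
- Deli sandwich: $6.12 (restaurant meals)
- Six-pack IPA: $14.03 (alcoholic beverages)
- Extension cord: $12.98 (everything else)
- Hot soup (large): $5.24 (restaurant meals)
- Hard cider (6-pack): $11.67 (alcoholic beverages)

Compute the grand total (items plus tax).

AA batteries (8-pack) $13.84: everything else → 8.25% + 1.25% city = 9.5% → $1.3148
Spiral notebook $5.04: everything else → 8.25% + 1.25% city = 9.5% → $0.4788
Salad bar box $7.06: restaurant meals → 9.75% + 0% city = 9.75% → $0.68835
Greeting card $6.96: everything else → 8.25% + 1.25% city = 9.5% → $0.6612
Deli sandwich $6.12: restaurant meals → 9.75% + 0% city = 9.75% → $0.5967
Six-pack IPA $14.03: alcoholic beverages → 8.5% + 2.5% city = 11% → $1.5433
Extension cord $12.98: everything else → 8.25% + 1.25% city = 9.5% → $1.2331
Hot soup (large) $5.24: restaurant meals → 9.75% + 0% city = 9.75% → $0.5109
Hard cider (6-pack) $11.67: alcoholic beverages → 8.5% + 2.5% city = 11% → $1.2837
Subtotal = $82.94; unrounded tax = $8.31085 → $8.31; total due = $91.25

$91.25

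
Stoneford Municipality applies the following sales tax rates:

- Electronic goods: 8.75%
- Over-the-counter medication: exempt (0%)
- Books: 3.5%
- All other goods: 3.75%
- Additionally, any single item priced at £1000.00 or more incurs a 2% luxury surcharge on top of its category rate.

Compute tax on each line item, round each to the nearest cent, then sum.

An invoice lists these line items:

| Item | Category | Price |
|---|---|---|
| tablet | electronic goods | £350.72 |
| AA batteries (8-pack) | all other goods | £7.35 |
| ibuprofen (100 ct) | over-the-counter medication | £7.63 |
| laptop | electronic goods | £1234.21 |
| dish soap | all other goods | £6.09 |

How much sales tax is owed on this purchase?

Tablet £350.72: electronic goods → 8.75% → £30.69
AA batteries (8-pack) £7.35: all other goods → 3.75% → £0.28
Ibuprofen (100 ct) £7.63: over-the-counter medication → 0% → £0.00
Laptop £1234.21: electronic goods → 8.75% + 2% surcharge = 10.75% → £132.68
Dish soap £6.09: all other goods → 3.75% → £0.23
Total tax = £30.69 + £0.28 + £132.68 + £0.23 = £163.88

£163.88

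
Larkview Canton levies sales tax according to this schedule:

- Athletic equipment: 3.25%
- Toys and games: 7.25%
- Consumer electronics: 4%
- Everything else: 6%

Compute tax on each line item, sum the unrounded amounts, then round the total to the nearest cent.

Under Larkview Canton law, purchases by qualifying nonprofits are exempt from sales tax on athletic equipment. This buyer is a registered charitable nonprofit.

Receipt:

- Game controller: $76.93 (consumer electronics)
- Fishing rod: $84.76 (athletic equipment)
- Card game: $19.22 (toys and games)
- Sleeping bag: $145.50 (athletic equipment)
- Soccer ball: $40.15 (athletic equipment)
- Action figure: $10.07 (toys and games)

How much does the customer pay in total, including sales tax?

$381.83

Game controller $76.93: consumer electronics → 4% → $3.0772
Fishing rod $84.76: athletic equipment, buyer-exempt → 0% → $0.00
Card game $19.22: toys and games → 7.25% → $1.39345
Sleeping bag $145.50: athletic equipment, buyer-exempt → 0% → $0.00
Soccer ball $40.15: athletic equipment, buyer-exempt → 0% → $0.00
Action figure $10.07: toys and games → 7.25% → $0.730075
Subtotal = $376.63; unrounded tax = $5.200725 → $5.20; total due = $381.83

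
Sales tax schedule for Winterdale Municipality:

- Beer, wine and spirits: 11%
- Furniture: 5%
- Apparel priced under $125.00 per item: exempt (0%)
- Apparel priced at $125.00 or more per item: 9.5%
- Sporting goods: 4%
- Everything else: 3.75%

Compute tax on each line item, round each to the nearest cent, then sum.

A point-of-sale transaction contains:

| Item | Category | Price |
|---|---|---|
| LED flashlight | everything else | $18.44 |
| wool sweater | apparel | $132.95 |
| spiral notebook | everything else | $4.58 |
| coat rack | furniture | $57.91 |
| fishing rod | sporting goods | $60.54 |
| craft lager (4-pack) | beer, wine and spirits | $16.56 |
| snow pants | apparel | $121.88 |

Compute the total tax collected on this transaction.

LED flashlight $18.44: everything else → 3.75% → $0.69
Wool sweater $132.95: apparel, $125.00 or more → 9.5% → $12.63
Spiral notebook $4.58: everything else → 3.75% → $0.17
Coat rack $57.91: furniture → 5% → $2.90
Fishing rod $60.54: sporting goods → 4% → $2.42
Craft lager (4-pack) $16.56: beer, wine and spirits → 11% → $1.82
Snow pants $121.88: apparel, under $125.00 → 0% → $0.00
Total tax = $0.69 + $12.63 + $0.17 + $2.90 + $2.42 + $1.82 = $20.63

$20.63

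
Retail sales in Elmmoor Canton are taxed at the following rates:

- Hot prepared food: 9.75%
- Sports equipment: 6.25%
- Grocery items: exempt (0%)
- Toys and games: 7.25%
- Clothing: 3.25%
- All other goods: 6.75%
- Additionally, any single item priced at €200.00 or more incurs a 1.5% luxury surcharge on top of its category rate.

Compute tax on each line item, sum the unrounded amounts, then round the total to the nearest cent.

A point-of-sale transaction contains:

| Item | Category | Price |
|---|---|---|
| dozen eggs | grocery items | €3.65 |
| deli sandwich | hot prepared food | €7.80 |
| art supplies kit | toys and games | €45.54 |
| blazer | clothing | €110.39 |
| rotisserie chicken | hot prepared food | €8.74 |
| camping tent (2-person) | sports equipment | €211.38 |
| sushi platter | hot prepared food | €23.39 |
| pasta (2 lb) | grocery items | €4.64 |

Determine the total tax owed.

Dozen eggs €3.65: grocery items → 0% → €0.00
Deli sandwich €7.80: hot prepared food → 9.75% → €0.7605
Art supplies kit €45.54: toys and games → 7.25% → €3.30165
Blazer €110.39: clothing → 3.25% → €3.587675
Rotisserie chicken €8.74: hot prepared food → 9.75% → €0.85215
Camping tent (2-person) €211.38: sports equipment → 6.25% + 1.5% surcharge = 7.75% → €16.38195
Sushi platter €23.39: hot prepared food → 9.75% → €2.280525
Pasta (2 lb) €4.64: grocery items → 0% → €0.00
Unrounded tax sum = €27.16445 → €27.16

€27.16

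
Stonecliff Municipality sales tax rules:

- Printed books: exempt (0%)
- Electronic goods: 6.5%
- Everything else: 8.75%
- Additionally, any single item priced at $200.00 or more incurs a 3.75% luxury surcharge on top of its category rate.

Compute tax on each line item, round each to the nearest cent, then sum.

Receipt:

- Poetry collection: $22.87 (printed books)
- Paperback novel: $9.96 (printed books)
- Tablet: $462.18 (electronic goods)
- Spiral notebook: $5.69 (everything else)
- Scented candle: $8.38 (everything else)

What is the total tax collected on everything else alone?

$1.23

Spiral notebook $5.69: everything else → 8.75% → $0.50
Scented candle $8.38: everything else → 8.75% → $0.73
Tax on everything else = $0.50 + $0.73 = $1.23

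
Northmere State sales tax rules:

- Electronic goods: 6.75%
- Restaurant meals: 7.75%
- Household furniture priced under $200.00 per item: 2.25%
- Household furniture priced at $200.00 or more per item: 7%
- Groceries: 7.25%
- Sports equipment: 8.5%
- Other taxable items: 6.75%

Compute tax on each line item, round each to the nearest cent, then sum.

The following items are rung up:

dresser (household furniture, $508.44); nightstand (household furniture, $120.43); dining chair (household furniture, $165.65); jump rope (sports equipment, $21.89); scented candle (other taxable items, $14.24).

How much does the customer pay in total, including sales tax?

Dresser $508.44: household furniture, $200.00 or more → 7% → $35.59
Nightstand $120.43: household furniture, under $200.00 → 2.25% → $2.71
Dining chair $165.65: household furniture, under $200.00 → 2.25% → $3.73
Jump rope $21.89: sports equipment → 8.5% → $1.86
Scented candle $14.24: other taxable items → 6.75% → $0.96
Subtotal = $830.65; tax = $44.85; total due = $875.50

$875.50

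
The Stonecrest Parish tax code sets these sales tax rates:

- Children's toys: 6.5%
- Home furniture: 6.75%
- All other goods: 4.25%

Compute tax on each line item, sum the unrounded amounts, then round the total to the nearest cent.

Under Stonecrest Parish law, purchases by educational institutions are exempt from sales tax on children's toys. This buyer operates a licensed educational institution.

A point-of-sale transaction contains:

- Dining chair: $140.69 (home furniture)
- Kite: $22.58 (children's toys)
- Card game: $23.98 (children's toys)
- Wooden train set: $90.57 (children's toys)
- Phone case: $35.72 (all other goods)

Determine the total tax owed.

Dining chair $140.69: home furniture → 6.75% → $9.496575
Kite $22.58: children's toys, buyer-exempt → 0% → $0.00
Card game $23.98: children's toys, buyer-exempt → 0% → $0.00
Wooden train set $90.57: children's toys, buyer-exempt → 0% → $0.00
Phone case $35.72: all other goods → 4.25% → $1.5181
Unrounded tax sum = $11.014675 → $11.01

$11.01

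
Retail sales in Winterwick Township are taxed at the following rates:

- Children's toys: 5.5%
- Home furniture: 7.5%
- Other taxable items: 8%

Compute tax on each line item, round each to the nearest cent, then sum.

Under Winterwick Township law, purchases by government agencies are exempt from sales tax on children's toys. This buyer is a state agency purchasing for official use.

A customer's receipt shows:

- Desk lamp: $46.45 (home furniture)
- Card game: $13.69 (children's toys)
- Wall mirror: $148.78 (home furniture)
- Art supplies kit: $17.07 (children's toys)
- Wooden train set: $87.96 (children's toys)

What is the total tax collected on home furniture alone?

Desk lamp $46.45: home furniture → 7.5% → $3.48
Wall mirror $148.78: home furniture → 7.5% → $11.16
Tax on home furniture = $3.48 + $11.16 = $14.64

$14.64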